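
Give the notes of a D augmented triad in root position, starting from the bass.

D augmented is D–F#–A#. Root position puts the root (D) in the bass, with the remaining tones above: D, F#, A#.

D, F#, A#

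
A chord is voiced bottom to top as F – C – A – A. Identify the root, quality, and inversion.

The pitch classes F, C, A arrange in thirds as F–A–C: an F major triad.
With the root (F) in the bass, the chord is in root position (figured bass 5/3).

F major, root position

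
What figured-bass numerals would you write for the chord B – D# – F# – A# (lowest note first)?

7

The notes B, D#, F#, A# stack in thirds as B–D#–F#–A# — a B major seventh chord. The bass B is the root, so this is root position: figured 7.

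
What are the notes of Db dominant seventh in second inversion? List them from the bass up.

The chord tones are Db–F–Ab–Cb. With the fifth (Ab) lowest for second inversion: Ab, Cb, Db, F.

Ab, Cb, Db, F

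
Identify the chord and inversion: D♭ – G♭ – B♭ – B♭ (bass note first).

Reducing to letter names: Db, Gb, Bb. These stack in thirds as Gb–Bb–Db — a Gb major triad.
With the fifth (Db) in the bass, the chord is in second inversion (figured bass 6/4).

Gb major, second inversion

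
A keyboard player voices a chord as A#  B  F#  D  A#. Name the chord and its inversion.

B minor-major seventh, third inversion

The distinct note names are A#, B, F#, D. Stacked in thirds they read B–D–F#–A#, which is a minor-major seventh chord on B.
With the seventh (A#) in the bass, the chord is in third inversion (figured bass 4/2).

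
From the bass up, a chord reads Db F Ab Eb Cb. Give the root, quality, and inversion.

Db dominant ninth, root position

The distinct note names are Db, F, Ab, Eb, Cb. Stacked in thirds they read Db–F–Ab–Cb–Eb, which is a dominant ninth chord on Db.
The lowest note is Db, the root of the chord, so this is root position.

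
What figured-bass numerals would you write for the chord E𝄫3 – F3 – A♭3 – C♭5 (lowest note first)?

4/2

The notes Ebb, F, Ab, Cb stack in thirds as F–Ab–Cb–Ebb — an F diminished seventh chord. The bass Ebb is the seventh, so this is third inversion: figured 4/2.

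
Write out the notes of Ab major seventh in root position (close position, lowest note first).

Ab major seventh is Ab–C–Eb–G. Root position puts the root (Ab) in the bass, with the remaining tones above: Ab, C, Eb, G.

Ab, C, Eb, G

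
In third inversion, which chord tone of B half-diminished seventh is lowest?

In third inversion the seventh is lowest. For B half-diminished seventh (B–D–F–A) that is A.

A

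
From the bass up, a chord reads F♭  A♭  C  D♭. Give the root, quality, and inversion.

Db minor-major seventh, first inversion

The distinct note names are Fb, Ab, C, Db. Stacked in thirds they read Db–Fb–Ab–C, which is a minor-major seventh chord on Db.
With the third (Fb) in the bass, the chord is in first inversion (figured bass 6/5).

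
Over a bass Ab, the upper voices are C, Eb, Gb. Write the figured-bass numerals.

The notes Ab, C, Eb, Gb stack in thirds as Ab–C–Eb–Gb — an Ab dominant seventh chord. The bass Ab is the root, so this is root position: figured 7.

7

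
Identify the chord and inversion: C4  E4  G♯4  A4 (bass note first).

The pitch classes C, E, G#, A arrange in thirds as A–C–E–G#: an A minor-major seventh chord.
With the third (C) in the bass, the chord is in first inversion (figured bass 6/5).

A minor-major seventh, first inversion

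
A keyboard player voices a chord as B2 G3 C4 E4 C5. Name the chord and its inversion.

C major seventh, third inversion

Reducing to letter names: B, G, C, E. These stack in thirds as C–E–G–B — a C major seventh chord.
B is the seventh of C major seventh; seventh in the bass means third inversion (figured bass 4/2).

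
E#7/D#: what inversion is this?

third inversion

E#7/D# means E# dominant seventh with D# in the bass. D# is the seventh of E# dominant seventh (E#–G##–B#–D#), so this is third inversion.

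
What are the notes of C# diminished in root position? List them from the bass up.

Spelling C# diminished: C#–E–G. In root position the root is bass, giving C#, E, G from the bottom.

C#, E, G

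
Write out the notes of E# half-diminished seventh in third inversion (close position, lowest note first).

E# half-diminished seventh is E#–G#–B–D#. Third inversion puts the seventh (D#) in the bass, with the remaining tones above: D#, E#, G#, B.

D#, E#, G#, B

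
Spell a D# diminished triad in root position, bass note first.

The chord tones are D#–F#–A. With the root (D#) lowest for root position: D#, F#, A.

D#, F#, A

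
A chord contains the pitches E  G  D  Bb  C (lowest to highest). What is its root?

Reordering E, G, D, Bb, C into stacked thirds gives C–E–G–Bb–D; the bottom of that stack, C, is the root.

C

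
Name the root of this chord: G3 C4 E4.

G, C, E are the tones of a C major triad (C–E–G), making C the root.

C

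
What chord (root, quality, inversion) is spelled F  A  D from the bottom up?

D minor, first inversion

Reducing to letter names: F, A, D. These stack in thirds as D–F–A — a D minor triad.
The lowest note is F, the third of the chord, so this is first inversion (figured bass 6).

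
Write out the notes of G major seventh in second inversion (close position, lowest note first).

The chord tones are G–B–D–F#. With the fifth (D) lowest for second inversion: D, F#, G, B.

D, F#, G, B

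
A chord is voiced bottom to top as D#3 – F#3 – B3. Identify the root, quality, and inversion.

The pitch classes D#, F#, B arrange in thirds as B–D#–F#: a B major triad.
The lowest note is D#, the third of the chord, so this is first inversion (figured bass 6).

B major, first inversion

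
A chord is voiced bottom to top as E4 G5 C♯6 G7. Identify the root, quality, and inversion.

C# diminished, first inversion

The pitch classes E, G, C# arrange in thirds as C#–E–G: a C# diminished triad.
With the third (E) in the bass, the chord is in first inversion (figured bass 6).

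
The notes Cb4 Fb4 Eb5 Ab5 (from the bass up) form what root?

Fb

Cb, Fb, Eb, Ab are the tones of an Fb major seventh chord (Fb–Ab–Cb–Eb), making Fb the root.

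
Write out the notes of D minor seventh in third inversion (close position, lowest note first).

C, D, F, A

The chord tones are D–F–A–C. With the seventh (C) lowest for third inversion: C, D, F, A.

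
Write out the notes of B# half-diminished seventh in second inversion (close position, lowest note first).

Spelling B# half-diminished seventh: B#–D#–F#–A#. In second inversion the fifth is bass, giving F#, A#, B#, D# from the bottom.

F#, A#, B#, D#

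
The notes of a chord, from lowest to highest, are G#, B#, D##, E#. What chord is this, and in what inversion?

The distinct note names are G#, B#, D##, E#. Stacked in thirds they read E#–G#–B#–D##, which is a minor-major seventh chord on E#.
The lowest note is G#, the third of the chord, so this is first inversion (figured bass 6/5).

E# minor-major seventh, first inversion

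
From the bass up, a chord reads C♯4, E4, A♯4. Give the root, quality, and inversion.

Reducing to letter names: C#, E, A#. These stack in thirds as A#–C#–E — an A# diminished triad.
With the third (C#) in the bass, the chord is in first inversion (figured bass 6).

A# diminished, first inversion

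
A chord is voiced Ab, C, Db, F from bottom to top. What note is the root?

Reordering Ab, C, Db, F into stacked thirds gives Db–F–Ab–C; the bottom of that stack, Db, is the root.

Db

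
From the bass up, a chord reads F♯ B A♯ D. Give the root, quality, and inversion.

B minor-major seventh, second inversion

The distinct note names are F#, B, A#, D. Stacked in thirds they read B–D–F#–A#, which is a minor-major seventh chord on B.
With the fifth (F#) in the bass, the chord is in second inversion (figured bass 4/3).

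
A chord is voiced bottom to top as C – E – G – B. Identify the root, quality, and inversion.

C major seventh, root position

Reducing to letter names: C, E, G, B. These stack in thirds as C–E–G–B — a C major seventh chord.
With the root (C) in the bass, the chord is in root position (figured bass 7).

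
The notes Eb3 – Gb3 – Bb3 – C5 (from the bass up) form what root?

C

Eb, Gb, Bb, C are the tones of a C half-diminished seventh chord (C–Eb–Gb–Bb), making C the root.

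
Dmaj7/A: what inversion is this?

Dmaj7/A means D major seventh with A in the bass. A is the fifth of D major seventh (D–F#–A–C#), so this is second inversion.

second inversion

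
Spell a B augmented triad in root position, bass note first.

B, D#, F##

The chord tones are B–D#–F##. With the root (B) lowest for root position: B, D#, F##.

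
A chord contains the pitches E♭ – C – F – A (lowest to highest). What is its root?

Reordering Eb, C, F, A into stacked thirds gives F–A–C–Eb; the bottom of that stack, F, is the root.

F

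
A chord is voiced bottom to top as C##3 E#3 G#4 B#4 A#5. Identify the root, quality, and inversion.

A# dominant ninth, first inversion

Reducing to letter names: C##, E#, G#, B#, A#. These stack in thirds as A#–C##–E#–G#–B# — an A# dominant ninth chord.
With the third (C##) in the bass, the chord is in first inversion.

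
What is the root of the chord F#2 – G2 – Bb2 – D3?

G

The distinct letter names are F#, G, Bb, D. Arranged as a stack of thirds they read G–Bb–D–F#, so G is the root (a G minor-major seventh chord).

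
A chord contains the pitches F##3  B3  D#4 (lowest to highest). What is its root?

The distinct letter names are F##, B, D#. Arranged as a stack of thirds they read B–D#–F##, so B is the root (a B augmented triad).

B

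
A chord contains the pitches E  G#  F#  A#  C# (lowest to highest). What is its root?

F#

Reordering E, G#, F#, A#, C# into stacked thirds gives F#–A#–C#–E–G#; the bottom of that stack, F#, is the root.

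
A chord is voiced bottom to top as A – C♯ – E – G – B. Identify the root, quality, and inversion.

A dominant ninth, root position

The distinct note names are A, C#, E, G, B. Stacked in thirds they read A–C#–E–G–B, which is a dominant ninth chord on A.
A is the root of A dominant ninth; root in the bass means root position.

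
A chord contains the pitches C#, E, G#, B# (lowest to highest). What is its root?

The distinct letter names are C#, E, G#, B#. Arranged as a stack of thirds they read C#–E–G#–B#, so C# is the root (a C# minor-major seventh chord).

C#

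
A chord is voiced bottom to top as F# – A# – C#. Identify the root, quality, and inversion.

The pitch classes F#, A#, C# arrange in thirds as F#–A#–C#: an F# major triad.
The lowest note is F#, the root of the chord, so this is root position (figured bass 5/3).

F# major, root position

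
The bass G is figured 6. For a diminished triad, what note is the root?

E

The figures 6 mean the third of the chord is in the bass. If G is the third of a diminished triad, the root is E (chord tones E–G–Bb).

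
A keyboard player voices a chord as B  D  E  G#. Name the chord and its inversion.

E dominant seventh, second inversion

The pitch classes B, D, E, G# arrange in thirds as E–G#–B–D: an E dominant seventh chord.
B is the fifth of E dominant seventh; fifth in the bass means second inversion (figured bass 4/3).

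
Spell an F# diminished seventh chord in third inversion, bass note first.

Eb, F#, A, C

F# diminished seventh is F#–A–C–Eb. Third inversion puts the seventh (Eb) in the bass, with the remaining tones above: Eb, F#, A, C.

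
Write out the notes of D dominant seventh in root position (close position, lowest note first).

The chord tones are D–F#–A–C. With the root (D) lowest for root position: D, F#, A, C.

D, F#, A, C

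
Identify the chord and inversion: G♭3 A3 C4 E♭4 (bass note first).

The distinct note names are Gb, A, C, Eb. Stacked in thirds they read A–C–Eb–Gb, which is a diminished seventh chord on A.
Gb is the seventh of A diminished seventh; seventh in the bass means third inversion (figured bass 4/2).

A diminished seventh, third inversion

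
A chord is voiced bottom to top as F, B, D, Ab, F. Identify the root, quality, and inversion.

Reducing to letter names: F, B, D, Ab. These stack in thirds as B–D–F–Ab — a B diminished seventh chord.
The lowest note is F, the fifth of the chord, so this is second inversion (figured bass 4/3).

B diminished seventh, second inversion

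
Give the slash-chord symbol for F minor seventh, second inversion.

Second inversion of F minor seventh has the fifth (C) in the bass. As a slash chord: Fm7/C.

Fm7/C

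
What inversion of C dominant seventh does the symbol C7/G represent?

C7/G means C dominant seventh with G in the bass. G is the fifth of C dominant seventh (C–E–G–Bb), so this is second inversion.

second inversion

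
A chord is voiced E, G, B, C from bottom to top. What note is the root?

C

E, G, B, C are the tones of a C major seventh chord (C–E–G–B), making C the root.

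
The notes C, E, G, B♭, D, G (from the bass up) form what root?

C, E, G, Bb, D are the tones of a C dominant ninth chord (C–E–G–Bb–D), making C the root.

C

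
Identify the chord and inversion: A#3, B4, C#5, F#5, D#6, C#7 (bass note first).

B major ninth, third inversion

The pitch classes A#, B, C#, F#, D# arrange in thirds as B–D#–F#–A#–C#: a B major ninth chord.
The lowest note is A#, the seventh of the chord, so this is third inversion.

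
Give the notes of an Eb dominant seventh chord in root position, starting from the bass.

Eb dominant seventh is Eb–G–Bb–Db. Root position puts the root (Eb) in the bass, with the remaining tones above: Eb, G, Bb, Db.

Eb, G, Bb, Db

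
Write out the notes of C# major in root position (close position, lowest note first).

The chord tones are C#–E#–G#. With the root (C#) lowest for root position: C#, E#, G#.

C#, E#, G#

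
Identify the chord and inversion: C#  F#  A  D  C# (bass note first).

D major seventh, third inversion

Reducing to letter names: C#, F#, A, D. These stack in thirds as D–F#–A–C# — a D major seventh chord.
C# is the seventh of D major seventh; seventh in the bass means third inversion (figured bass 4/2).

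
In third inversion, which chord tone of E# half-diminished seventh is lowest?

D#

The seventh of E# half-diminished seventh (E#–G#–B–D#) is D#; that is the bass in third inversion.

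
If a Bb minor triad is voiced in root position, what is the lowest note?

The root of Bb minor (Bb–Db–F) is Bb; that is the bass in root position.

Bb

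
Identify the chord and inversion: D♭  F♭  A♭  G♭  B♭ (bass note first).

Gb dominant ninth, second inversion

The pitch classes Db, Fb, Ab, Gb, Bb arrange in thirds as Gb–Bb–Db–Fb–Ab: a Gb dominant ninth chord.
Db is the fifth of Gb dominant ninth; fifth in the bass means second inversion.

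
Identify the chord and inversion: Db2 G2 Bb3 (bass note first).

G diminished, second inversion

Reducing to letter names: Db, G, Bb. These stack in thirds as G–Bb–Db — a G diminished triad.
With the fifth (Db) in the bass, the chord is in second inversion (figured bass 6/4).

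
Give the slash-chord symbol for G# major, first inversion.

G#maj/B#

First inversion of G# major has the third (B#) in the bass. As a slash chord: G#maj/B#.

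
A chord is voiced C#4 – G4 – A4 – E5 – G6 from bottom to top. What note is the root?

C#, G, A, E are the tones of an A dominant seventh chord (A–C#–E–G), making A the root.

A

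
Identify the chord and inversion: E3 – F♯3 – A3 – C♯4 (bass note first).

The pitch classes E, F#, A, C# arrange in thirds as F#–A–C#–E: an F# minor seventh chord.
With the seventh (E) in the bass, the chord is in third inversion (figured bass 4/2).

F# minor seventh, third inversion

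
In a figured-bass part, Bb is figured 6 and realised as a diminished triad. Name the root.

The figures 6 mean the third of the chord is in the bass. If Bb is the third of a diminished triad, the root is G (chord tones G–Bb–Db).

G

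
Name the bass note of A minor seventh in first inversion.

The third of A minor seventh (A–C–E–G) is C; that is the bass in first inversion.

C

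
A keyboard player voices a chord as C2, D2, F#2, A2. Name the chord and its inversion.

Reducing to letter names: C, D, F#, A. These stack in thirds as D–F#–A–C — a D dominant seventh chord.
With the seventh (C) in the bass, the chord is in third inversion (figured bass 4/2).

D dominant seventh, third inversion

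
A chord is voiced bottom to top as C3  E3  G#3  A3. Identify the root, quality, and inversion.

A minor-major seventh, first inversion

The distinct note names are C, E, G#, A. Stacked in thirds they read A–C–E–G#, which is a minor-major seventh chord on A.
The lowest note is C, the third of the chord, so this is first inversion (figured bass 6/5).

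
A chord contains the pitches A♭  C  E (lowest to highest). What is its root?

Reordering Ab, C, E into stacked thirds gives Ab–C–E; the bottom of that stack, Ab, is the root.

Ab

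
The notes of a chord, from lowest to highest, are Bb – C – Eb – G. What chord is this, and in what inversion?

The pitch classes Bb, C, Eb, G arrange in thirds as C–Eb–G–Bb: a C minor seventh chord.
Bb is the seventh of C minor seventh; seventh in the bass means third inversion (figured bass 4/2).

C minor seventh, third inversion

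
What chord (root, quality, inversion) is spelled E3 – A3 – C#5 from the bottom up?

The distinct note names are E, A, C#. Stacked in thirds they read A–C#–E, which is a major triad on A.
E is the fifth of A major; fifth in the bass means second inversion (figured bass 6/4).

A major, second inversion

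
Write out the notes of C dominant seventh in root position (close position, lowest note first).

C, E, G, Bb

Spelling C dominant seventh: C–E–G–Bb. In root position the root is bass, giving C, E, G, Bb from the bottom.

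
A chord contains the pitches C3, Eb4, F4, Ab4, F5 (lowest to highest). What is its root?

F

Reordering C, Eb, F, Ab into stacked thirds gives F–Ab–C–Eb; the bottom of that stack, F, is the root.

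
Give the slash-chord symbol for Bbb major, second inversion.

Second inversion of Bbb major has the fifth (Fb) in the bass. As a slash chord: Bbb/Fb.

Bbb/Fb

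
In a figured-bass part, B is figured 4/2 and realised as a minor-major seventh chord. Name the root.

The figures 4/2 mean the seventh of the chord is in the bass. If B is the seventh of a minor-major seventh chord, the root is C (chord tones C–Eb–G–B).

C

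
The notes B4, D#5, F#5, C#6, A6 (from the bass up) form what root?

The distinct letter names are B, D#, F#, C#, A. Arranged as a stack of thirds they read B–D#–F#–A–C#, so B is the root (a B dominant ninth chord).

B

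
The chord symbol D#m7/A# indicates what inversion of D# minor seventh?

D#m7/A# means D# minor seventh with A# in the bass. A# is the fifth of D# minor seventh (D#–F#–A#–C#), so this is second inversion.

second inversion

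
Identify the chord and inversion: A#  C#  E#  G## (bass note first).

The distinct note names are A#, C#, E#, G##. Stacked in thirds they read A#–C#–E#–G##, which is a minor-major seventh chord on A#.
With the root (A#) in the bass, the chord is in root position (figured bass 7).

A# minor-major seventh, root position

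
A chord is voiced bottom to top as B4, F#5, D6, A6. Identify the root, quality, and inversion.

Reducing to letter names: B, F#, D, A. These stack in thirds as B–D–F#–A — a B minor seventh chord.
With the root (B) in the bass, the chord is in root position (figured bass 7).

B minor seventh, root position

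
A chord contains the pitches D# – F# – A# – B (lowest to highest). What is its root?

Reordering D#, F#, A#, B into stacked thirds gives B–D#–F#–A#; the bottom of that stack, B, is the root.

B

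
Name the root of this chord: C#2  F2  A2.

The distinct letter names are C#, F, A. Arranged as a stack of thirds they read F–A–C#, so F is the root (an F augmented triad).

F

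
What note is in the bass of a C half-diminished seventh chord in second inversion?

In second inversion the fifth is lowest. For C half-diminished seventh (C–Eb–Gb–Bb) that is Gb.

Gb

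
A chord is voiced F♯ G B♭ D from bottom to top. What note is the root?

G

Reordering F#, G, Bb, D into stacked thirds gives G–Bb–D–F#; the bottom of that stack, G, is the root.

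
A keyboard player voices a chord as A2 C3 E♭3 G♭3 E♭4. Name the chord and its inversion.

The pitch classes A, C, Eb, Gb arrange in thirds as A–C–Eb–Gb: an A diminished seventh chord.
With the root (A) in the bass, the chord is in root position (figured bass 7).

A diminished seventh, root position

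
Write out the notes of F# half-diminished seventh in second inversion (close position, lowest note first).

The chord tones are F#–A–C–E. With the fifth (C) lowest for second inversion: C, E, F#, A.

C, E, F#, A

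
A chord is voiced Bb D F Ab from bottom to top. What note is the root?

Bb

Bb, D, F, Ab are the tones of a Bb dominant seventh chord (Bb–D–F–Ab), making Bb the root.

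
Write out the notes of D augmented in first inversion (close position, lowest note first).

D augmented is D–F#–A#. First inversion puts the third (F#) in the bass, with the remaining tones above: F#, A#, D.

F#, A#, D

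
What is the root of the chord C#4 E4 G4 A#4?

Reordering C#, E, G, A# into stacked thirds gives A#–C#–E–G; the bottom of that stack, A#, is the root.

A#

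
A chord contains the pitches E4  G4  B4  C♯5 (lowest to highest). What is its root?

C#

E, G, B, C# are the tones of a C# half-diminished seventh chord (C#–E–G–B), making C# the root.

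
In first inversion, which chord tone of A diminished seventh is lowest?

A diminished seventh is A–C–Eb–Gb. First inversion places the third in the bass: C.

C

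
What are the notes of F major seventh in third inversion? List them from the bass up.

E, F, A, C

The chord tones are F–A–C–E. With the seventh (E) lowest for third inversion: E, F, A, C.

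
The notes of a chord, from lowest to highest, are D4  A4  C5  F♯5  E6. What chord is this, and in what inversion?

D dominant ninth, root position

The distinct note names are D, A, C, F#, E. Stacked in thirds they read D–F#–A–C–E, which is a dominant ninth chord on D.
With the root (D) in the bass, the chord is in root position.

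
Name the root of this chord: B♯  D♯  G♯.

G#

B#, D#, G# are the tones of a G# major triad (G#–B#–D#), making G# the root.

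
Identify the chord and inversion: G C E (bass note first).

C major, second inversion

The distinct note names are G, C, E. Stacked in thirds they read C–E–G, which is a major triad on C.
The lowest note is G, the fifth of the chord, so this is second inversion (figured bass 6/4).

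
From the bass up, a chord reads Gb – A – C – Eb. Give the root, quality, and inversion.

A diminished seventh, third inversion

The pitch classes Gb, A, C, Eb arrange in thirds as A–C–Eb–Gb: an A diminished seventh chord.
The lowest note is Gb, the seventh of the chord, so this is third inversion (figured bass 4/2).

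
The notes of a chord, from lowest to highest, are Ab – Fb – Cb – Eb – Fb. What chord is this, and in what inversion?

Fb major seventh, first inversion

Reducing to letter names: Ab, Fb, Cb, Eb. These stack in thirds as Fb–Ab–Cb–Eb — an Fb major seventh chord.
With the third (Ab) in the bass, the chord is in first inversion (figured bass 6/5).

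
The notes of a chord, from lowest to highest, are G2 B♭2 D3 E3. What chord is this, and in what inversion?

E half-diminished seventh, first inversion

The pitch classes G, Bb, D, E arrange in thirds as E–G–Bb–D: an E half-diminished seventh chord.
The lowest note is G, the third of the chord, so this is first inversion (figured bass 6/5).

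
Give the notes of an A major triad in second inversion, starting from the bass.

E, A, C#

The chord tones are A–C#–E. With the fifth (E) lowest for second inversion: E, A, C#.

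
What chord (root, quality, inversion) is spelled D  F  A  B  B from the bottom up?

B half-diminished seventh, first inversion

The distinct note names are D, F, A, B. Stacked in thirds they read B–D–F–A, which is a half-diminished seventh chord on B.
With the third (D) in the bass, the chord is in first inversion (figured bass 6/5).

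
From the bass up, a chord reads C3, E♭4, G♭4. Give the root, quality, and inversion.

Reducing to letter names: C, Eb, Gb. These stack in thirds as C–Eb–Gb — a C diminished triad.
C is the root of C diminished; root in the bass means root position (figured bass 5/3).

C diminished, root position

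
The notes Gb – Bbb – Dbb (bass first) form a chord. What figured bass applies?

The notes Gb, Bbb, Dbb stack in thirds as Gb–Bbb–Dbb — a Gb diminished triad. The bass Gb is the root, so this is root position: figured 5/3.

5/3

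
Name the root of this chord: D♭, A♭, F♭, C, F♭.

Reordering Db, Ab, Fb, C into stacked thirds gives Db–Fb–Ab–C; the bottom of that stack, Db, is the root.

Db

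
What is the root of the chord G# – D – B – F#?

G#

Reordering G#, D, B, F# into stacked thirds gives G#–B–D–F#; the bottom of that stack, G#, is the root.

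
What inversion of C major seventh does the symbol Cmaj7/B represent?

Cmaj7/B means C major seventh with B in the bass. B is the seventh of C major seventh (C–E–G–B), so this is third inversion.

third inversion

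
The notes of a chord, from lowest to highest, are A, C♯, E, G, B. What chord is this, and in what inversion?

A dominant ninth, root position

Reducing to letter names: A, C#, E, G, B. These stack in thirds as A–C#–E–G–B — an A dominant ninth chord.
A is the root of A dominant ninth; root in the bass means root position.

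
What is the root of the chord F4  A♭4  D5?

F, Ab, D are the tones of a D diminished triad (D–F–Ab), making D the root.

D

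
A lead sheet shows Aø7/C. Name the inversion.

Aø7/C means A half-diminished seventh with C in the bass. C is the third of A half-diminished seventh (A–C–Eb–G), so this is first inversion.

first inversion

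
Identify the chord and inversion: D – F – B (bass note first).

B diminished, first inversion

Reducing to letter names: D, F, B. These stack in thirds as B–D–F — a B diminished triad.
With the third (D) in the bass, the chord is in first inversion (figured bass 6).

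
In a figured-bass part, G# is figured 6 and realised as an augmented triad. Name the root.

The figures 6 mean the third of the chord is in the bass. If G# is the third of an augmented triad, the root is E (chord tones E–G#–B#).

E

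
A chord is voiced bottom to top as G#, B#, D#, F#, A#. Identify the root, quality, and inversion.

G# dominant ninth, root position

The distinct note names are G#, B#, D#, F#, A#. Stacked in thirds they read G#–B#–D#–F#–A#, which is a dominant ninth chord on G#.
G# is the root of G# dominant ninth; root in the bass means root position.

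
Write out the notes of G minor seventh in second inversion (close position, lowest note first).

D, F, G, Bb

G minor seventh is G–Bb–D–F. Second inversion puts the fifth (D) in the bass, with the remaining tones above: D, F, G, Bb.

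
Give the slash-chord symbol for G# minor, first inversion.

First inversion of G# minor has the third (B) in the bass. As a slash chord: G#m/B.

G#m/B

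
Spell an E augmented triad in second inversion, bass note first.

B#, E, G#

The chord tones are E–G#–B#. With the fifth (B#) lowest for second inversion: B#, E, G#.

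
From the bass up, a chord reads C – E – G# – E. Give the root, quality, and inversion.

The distinct note names are C, E, G#. Stacked in thirds they read C–E–G#, which is an augmented triad on C.
The lowest note is C, the root of the chord, so this is root position (figured bass 5/3).

C augmented, root position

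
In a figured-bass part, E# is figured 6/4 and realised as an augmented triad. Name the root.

A

The figures 6/4 mean the fifth of the chord is in the bass. If E# is the fifth of an augmented triad, the root is A (chord tones A–C#–E#).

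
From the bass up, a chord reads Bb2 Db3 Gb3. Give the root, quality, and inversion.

The distinct note names are Bb, Db, Gb. Stacked in thirds they read Gb–Bb–Db, which is a major triad on Gb.
The lowest note is Bb, the third of the chord, so this is first inversion (figured bass 6).

Gb major, first inversion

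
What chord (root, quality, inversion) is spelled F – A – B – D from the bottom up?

B half-diminished seventh, second inversion

The pitch classes F, A, B, D arrange in thirds as B–D–F–A: a B half-diminished seventh chord.
The lowest note is F, the fifth of the chord, so this is second inversion (figured bass 4/3).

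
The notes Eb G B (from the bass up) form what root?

Reordering Eb, G, B into stacked thirds gives Eb–G–B; the bottom of that stack, Eb, is the root.

Eb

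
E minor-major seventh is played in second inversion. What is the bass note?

B

In second inversion the fifth is lowest. For E minor-major seventh (E–G–B–D#) that is B.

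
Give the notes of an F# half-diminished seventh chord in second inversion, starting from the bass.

C, E, F#, A

Spelling F# half-diminished seventh: F#–A–C–E. In second inversion the fifth is bass, giving C, E, F#, A from the bottom.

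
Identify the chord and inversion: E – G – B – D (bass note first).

E minor seventh, root position

The distinct note names are E, G, B, D. Stacked in thirds they read E–G–B–D, which is a minor seventh chord on E.
With the root (E) in the bass, the chord is in root position (figured bass 7).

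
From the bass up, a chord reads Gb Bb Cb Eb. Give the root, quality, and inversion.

The distinct note names are Gb, Bb, Cb, Eb. Stacked in thirds they read Cb–Eb–Gb–Bb, which is a major seventh chord on Cb.
The lowest note is Gb, the fifth of the chord, so this is second inversion (figured bass 4/3).

Cb major seventh, second inversion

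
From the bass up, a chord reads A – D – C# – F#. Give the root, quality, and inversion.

D major seventh, second inversion

Reducing to letter names: A, D, C#, F#. These stack in thirds as D–F#–A–C# — a D major seventh chord.
With the fifth (A) in the bass, the chord is in second inversion (figured bass 4/3).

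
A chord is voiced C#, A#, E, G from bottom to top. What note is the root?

Reordering C#, A#, E, G into stacked thirds gives A#–C#–E–G; the bottom of that stack, A#, is the root.

A#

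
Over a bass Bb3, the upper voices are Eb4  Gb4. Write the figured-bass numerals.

The notes Bb, Eb, Gb stack in thirds as Eb–Gb–Bb — an Eb minor triad. The bass Bb is the fifth, so this is second inversion: figured 6/4.

6/4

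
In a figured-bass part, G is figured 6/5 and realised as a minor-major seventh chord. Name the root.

E

The figures 6/5 mean the third of the chord is in the bass. If G is the third of a minor-major seventh chord, the root is E (chord tones E–G–B–D#).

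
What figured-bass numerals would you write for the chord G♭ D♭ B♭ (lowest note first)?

The notes Gb, Db, Bb stack in thirds as Gb–Bb–Db — a Gb major triad. The bass Gb is the root, so this is root position: figured 5/3.

5/3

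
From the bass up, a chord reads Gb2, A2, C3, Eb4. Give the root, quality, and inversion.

A diminished seventh, third inversion

The distinct note names are Gb, A, C, Eb. Stacked in thirds they read A–C–Eb–Gb, which is a diminished seventh chord on A.
With the seventh (Gb) in the bass, the chord is in third inversion (figured bass 4/2).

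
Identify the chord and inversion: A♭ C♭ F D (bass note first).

The pitch classes Ab, Cb, F, D arrange in thirds as D–F–Ab–Cb: a D diminished seventh chord.
The lowest note is Ab, the fifth of the chord, so this is second inversion (figured bass 4/3).

D diminished seventh, second inversion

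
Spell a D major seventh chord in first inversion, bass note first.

The chord tones are D–F#–A–C#. With the third (F#) lowest for first inversion: F#, A, C#, D.

F#, A, C#, D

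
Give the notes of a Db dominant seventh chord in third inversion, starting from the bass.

Cb, Db, F, Ab

Spelling Db dominant seventh: Db–F–Ab–Cb. In third inversion the seventh is bass, giving Cb, Db, F, Ab from the bottom.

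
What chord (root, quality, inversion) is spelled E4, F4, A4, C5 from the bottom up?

Reducing to letter names: E, F, A, C. These stack in thirds as F–A–C–E — an F major seventh chord.
E is the seventh of F major seventh; seventh in the bass means third inversion (figured bass 4/2).

F major seventh, third inversion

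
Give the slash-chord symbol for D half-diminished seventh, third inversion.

Third inversion of D half-diminished seventh has the seventh (C) in the bass. As a slash chord: Dø7/C.

Dø7/C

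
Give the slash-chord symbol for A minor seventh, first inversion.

First inversion of A minor seventh has the third (C) in the bass. As a slash chord: Am7/C.

Am7/C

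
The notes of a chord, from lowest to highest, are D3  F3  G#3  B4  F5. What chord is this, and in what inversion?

The distinct note names are D, F, G#, B. Stacked in thirds they read G#–B–D–F, which is a diminished seventh chord on G#.
D is the fifth of G# diminished seventh; fifth in the bass means second inversion (figured bass 4/3).

G# diminished seventh, second inversion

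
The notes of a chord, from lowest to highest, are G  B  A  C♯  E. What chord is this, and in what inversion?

Reducing to letter names: G, B, A, C#, E. These stack in thirds as A–C#–E–G–B — an A dominant ninth chord.
The lowest note is G, the seventh of the chord, so this is third inversion.

A dominant ninth, third inversion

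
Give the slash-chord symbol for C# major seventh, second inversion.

C#maj7/G#

Second inversion of C# major seventh has the fifth (G#) in the bass. As a slash chord: C#maj7/G#.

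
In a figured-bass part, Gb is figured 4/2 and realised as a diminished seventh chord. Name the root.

The figures 4/2 mean the seventh of the chord is in the bass. If Gb is the seventh of a diminished seventh chord, the root is A (chord tones A–C–Eb–Gb).

A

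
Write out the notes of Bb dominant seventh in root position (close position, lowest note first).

Bb, D, F, Ab

The chord tones are Bb–D–F–Ab. With the root (Bb) lowest for root position: Bb, D, F, Ab.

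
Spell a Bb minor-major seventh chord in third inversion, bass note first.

The chord tones are Bb–Db–F–A. With the seventh (A) lowest for third inversion: A, Bb, Db, F.

A, Bb, Db, F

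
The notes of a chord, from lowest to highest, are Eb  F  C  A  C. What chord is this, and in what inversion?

F dominant seventh, third inversion

The pitch classes Eb, F, C, A arrange in thirds as F–A–C–Eb: an F dominant seventh chord.
Eb is the seventh of F dominant seventh; seventh in the bass means third inversion (figured bass 4/2).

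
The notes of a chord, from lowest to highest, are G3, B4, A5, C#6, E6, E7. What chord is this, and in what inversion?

The distinct note names are G, B, A, C#, E. Stacked in thirds they read A–C#–E–G–B, which is a dominant ninth chord on A.
With the seventh (G) in the bass, the chord is in third inversion.

A dominant ninth, third inversion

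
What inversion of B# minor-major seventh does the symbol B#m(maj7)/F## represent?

second inversion

B#m(maj7)/F## means B# minor-major seventh with F## in the bass. F## is the fifth of B# minor-major seventh (B#–D#–F##–A##), so this is second inversion.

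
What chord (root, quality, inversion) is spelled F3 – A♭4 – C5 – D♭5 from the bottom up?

The distinct note names are F, Ab, C, Db. Stacked in thirds they read Db–F–Ab–C, which is a major seventh chord on Db.
The lowest note is F, the third of the chord, so this is first inversion (figured bass 6/5).

Db major seventh, first inversion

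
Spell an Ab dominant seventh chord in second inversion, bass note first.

The chord tones are Ab–C–Eb–Gb. With the fifth (Eb) lowest for second inversion: Eb, Gb, Ab, C.

Eb, Gb, Ab, C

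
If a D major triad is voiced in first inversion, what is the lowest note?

In first inversion the third is lowest. For D major (D–F#–A) that is F#.

F#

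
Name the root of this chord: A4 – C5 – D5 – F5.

D

A, C, D, F are the tones of a D minor seventh chord (D–F–A–C), making D the root.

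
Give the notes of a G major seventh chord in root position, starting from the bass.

G, B, D, F#

The chord tones are G–B–D–F#. With the root (G) lowest for root position: G, B, D, F#.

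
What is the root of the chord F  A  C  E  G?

F, A, C, E, G are the tones of an F major ninth chord (F–A–C–E–G), making F the root.

F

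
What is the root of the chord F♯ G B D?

G

The distinct letter names are F#, G, B, D. Arranged as a stack of thirds they read G–B–D–F#, so G is the root (a G major seventh chord).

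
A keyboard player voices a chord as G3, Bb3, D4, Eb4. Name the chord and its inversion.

Eb major seventh, first inversion

The pitch classes G, Bb, D, Eb arrange in thirds as Eb–G–Bb–D: an Eb major seventh chord.
The lowest note is G, the third of the chord, so this is first inversion (figured bass 6/5).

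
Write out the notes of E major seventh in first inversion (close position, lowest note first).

The chord tones are E–G#–B–D#. With the third (G#) lowest for first inversion: G#, B, D#, E.

G#, B, D#, E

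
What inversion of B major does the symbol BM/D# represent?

BM/D# means B major with D# in the bass. D# is the third of B major (B–D#–F#), so this is first inversion.

first inversion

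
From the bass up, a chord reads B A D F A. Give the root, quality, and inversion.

The distinct note names are B, A, D, F. Stacked in thirds they read B–D–F–A, which is a half-diminished seventh chord on B.
With the root (B) in the bass, the chord is in root position (figured bass 7).

B half-diminished seventh, root position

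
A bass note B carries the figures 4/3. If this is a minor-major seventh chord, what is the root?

E

The figures 4/3 mean the fifth of the chord is in the bass. If B is the fifth of a minor-major seventh chord, the root is E (chord tones E–G–B–D#).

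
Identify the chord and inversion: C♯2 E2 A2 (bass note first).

A major, first inversion

The distinct note names are C#, E, A. Stacked in thirds they read A–C#–E, which is a major triad on A.
C# is the third of A major; third in the bass means first inversion (figured bass 6).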